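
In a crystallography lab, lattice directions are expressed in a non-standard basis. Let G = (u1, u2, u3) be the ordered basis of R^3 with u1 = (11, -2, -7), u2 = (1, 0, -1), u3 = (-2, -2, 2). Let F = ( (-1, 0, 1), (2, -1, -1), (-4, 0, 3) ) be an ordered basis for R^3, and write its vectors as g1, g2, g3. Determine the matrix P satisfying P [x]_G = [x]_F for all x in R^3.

Column j of P is [uj]_F, since P maps G-coordinates to F-coordinates.
Expressing u1 in F: u1 = g1 + 2g2 - 2g3, so column 1 of P is (1, 2, -2).
Doing the same for each uj gives P = [[1, -1, -2], [2, 0, 2], [-2, 0, 2]].

[[1, -1, -2], [2, 0, 2], [-2, 0, 2]]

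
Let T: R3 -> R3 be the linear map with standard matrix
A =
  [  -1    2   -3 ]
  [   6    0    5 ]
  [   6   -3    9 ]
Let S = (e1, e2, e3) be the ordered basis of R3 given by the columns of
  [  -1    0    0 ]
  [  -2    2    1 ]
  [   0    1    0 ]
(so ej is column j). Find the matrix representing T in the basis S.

[[3, -1, -2], [0, 3, -3], [0, -3, 2]]

With P the matrix whose columns are e1, ..., e3, [T]_S = P^(-1) A P.
Column by column: T(e1) = A e1 = (-3, -6, 0); its S-coordinates (3, 0, 0) give column 1.
Continuing for each basis vector yields [T]_S = [[3, -1, -2], [0, 3, -3], [0, -3, 2]].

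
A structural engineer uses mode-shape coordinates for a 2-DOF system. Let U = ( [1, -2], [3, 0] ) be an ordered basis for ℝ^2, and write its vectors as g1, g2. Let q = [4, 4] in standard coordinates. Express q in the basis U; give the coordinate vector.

[q]_U is the unique c with M c = q, where M has columns g1, g2.
System: c_1 + 3c_2 = 4, -2c_1 + 0c_2 = 4; solving gives c_1 = -2, c_2 = 2.
Check: -2g1 + 2g2 = [4, 4].

[-2, 2]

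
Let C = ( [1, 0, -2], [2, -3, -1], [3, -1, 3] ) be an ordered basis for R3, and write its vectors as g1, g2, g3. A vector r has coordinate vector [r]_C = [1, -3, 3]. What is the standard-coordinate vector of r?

r = M [r]_C, where M has columns g1, ..., g3.
Carrying out the matrix-vector product, r = [4, 6, 10].

[4, 6, 10]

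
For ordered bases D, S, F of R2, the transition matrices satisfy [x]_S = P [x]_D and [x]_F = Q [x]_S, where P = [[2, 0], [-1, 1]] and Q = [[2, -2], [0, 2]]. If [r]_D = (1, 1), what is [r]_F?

(4, 0)

First [r]_S = P [r]_D = (2, 0).
Then [r]_F = Q [r]_S = (4, 0).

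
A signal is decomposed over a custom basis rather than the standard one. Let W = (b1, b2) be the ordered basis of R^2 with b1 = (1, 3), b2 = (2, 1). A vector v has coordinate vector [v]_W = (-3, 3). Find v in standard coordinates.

(3, -6)

The coordinates say v = -3b1 + 3b2; adding the scaled basis vectors gives (3, -6).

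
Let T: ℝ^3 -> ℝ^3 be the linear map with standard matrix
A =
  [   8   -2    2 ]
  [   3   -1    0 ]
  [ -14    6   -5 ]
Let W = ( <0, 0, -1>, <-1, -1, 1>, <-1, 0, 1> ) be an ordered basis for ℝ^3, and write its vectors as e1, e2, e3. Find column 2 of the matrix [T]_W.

<1, 2, 2>

Compute T(e2) = A e2 = <-4, -2, 3> in standard coordinates.
Then write this in W-coordinates: solve for y in y_1 e1 + ... + y_3 e3 = <-4, -2, 3>.
This gives y = <1, 2, 2>, which is column 2 of [T]_W.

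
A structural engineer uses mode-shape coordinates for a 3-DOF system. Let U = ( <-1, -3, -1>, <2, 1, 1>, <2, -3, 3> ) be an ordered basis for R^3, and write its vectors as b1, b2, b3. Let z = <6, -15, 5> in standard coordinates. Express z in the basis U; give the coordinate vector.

<4, 3, 2>

Write z = c_1 b1 + ... + c_3 b3 and solve for the c_i.
Row-reducing the augmented matrix [M | z] gives c = (4, 3, 2).
Check: 4b1 + 3b2 + 2b3 = <6, -15, 5>.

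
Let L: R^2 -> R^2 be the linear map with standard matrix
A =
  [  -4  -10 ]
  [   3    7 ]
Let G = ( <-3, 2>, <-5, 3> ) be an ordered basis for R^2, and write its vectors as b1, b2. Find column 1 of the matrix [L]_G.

Column 1 of [L]_G is the G-coordinate vector of L(b1).
In standard coordinates L(b1) = A b1 = <-8, 5>.
Converting to G: <-8, 5> = b1 + b2, so the coordinate vector is <1, 1>.

<1, 1>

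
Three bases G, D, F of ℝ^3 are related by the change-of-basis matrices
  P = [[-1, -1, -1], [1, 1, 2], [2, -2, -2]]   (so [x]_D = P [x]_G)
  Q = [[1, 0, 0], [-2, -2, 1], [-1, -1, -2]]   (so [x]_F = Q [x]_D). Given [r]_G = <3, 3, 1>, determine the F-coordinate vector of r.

First [r]_D = P [r]_G = <-7, 8, -2>.
Then [r]_F = Q [r]_D = <-7, -4, 3>.

<-7, -4, 3>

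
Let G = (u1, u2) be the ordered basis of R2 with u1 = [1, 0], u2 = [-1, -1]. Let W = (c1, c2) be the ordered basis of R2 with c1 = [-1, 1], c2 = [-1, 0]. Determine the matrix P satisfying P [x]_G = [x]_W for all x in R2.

[[0, -1], [-1, 2]]

Take x = uj: its G-coordinates are the j-th standard unit vector, so P e_j — column j of P — equals [uj]_W.
u1 = 0·c1 - c2, giving column 1 = [0, -1]; repeating for each j gives P = [[0, -1], [-1, 2]].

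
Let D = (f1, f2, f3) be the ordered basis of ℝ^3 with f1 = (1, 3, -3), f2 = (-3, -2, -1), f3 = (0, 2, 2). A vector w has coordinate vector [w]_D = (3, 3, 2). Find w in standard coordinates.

By definition w = 3f1 + 3f2 + 2f3.
Summing componentwise gives (-6, 7, -8).

(-6, 7, -8)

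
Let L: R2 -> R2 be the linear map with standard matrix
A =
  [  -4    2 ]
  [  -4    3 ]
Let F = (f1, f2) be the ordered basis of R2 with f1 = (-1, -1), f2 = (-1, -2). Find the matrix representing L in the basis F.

[[-3, -2], [1, 2]]

Let P have columns f1, f2. Then [L]_F = P^(-1) A P.
Here det P = 1, so P^(-1) is integer; computing A P first and then P^(-1)(A P) gives [[-3, -2], [1, 2]].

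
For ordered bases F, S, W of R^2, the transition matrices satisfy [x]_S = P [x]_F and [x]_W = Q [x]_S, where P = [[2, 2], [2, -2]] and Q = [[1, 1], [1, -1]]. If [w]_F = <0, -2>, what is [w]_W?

Apply P to get S-coordinates <-4, 4>, then Q to get W-coordinates.
The result is [w]_W = <0, -8>.

<0, -8>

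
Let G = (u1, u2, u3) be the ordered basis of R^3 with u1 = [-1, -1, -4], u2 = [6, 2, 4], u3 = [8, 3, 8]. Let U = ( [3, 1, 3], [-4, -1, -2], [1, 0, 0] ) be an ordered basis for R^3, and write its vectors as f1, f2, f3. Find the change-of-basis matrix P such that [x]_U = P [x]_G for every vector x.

Take x = uj: its G-coordinates are the j-th standard unit vector, so P e_j — column j of P — equals [uj]_U.
u1 = -2f1 - f2 + f3, giving column 1 = [-2, -1, 1]; repeating for each j gives P = [[-2, 0, 2], [-1, -2, -1], [1, -2, -2]].

[[-2, 0, 2], [-1, -2, -1], [1, -2, -2]]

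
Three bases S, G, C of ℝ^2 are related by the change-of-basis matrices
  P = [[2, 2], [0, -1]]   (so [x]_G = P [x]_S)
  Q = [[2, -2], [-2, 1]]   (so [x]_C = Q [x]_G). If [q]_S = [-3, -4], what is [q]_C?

[-36, 32]

First [q]_G = P [q]_S = [-14, 4].
Then [q]_C = Q [q]_G = [-36, 32].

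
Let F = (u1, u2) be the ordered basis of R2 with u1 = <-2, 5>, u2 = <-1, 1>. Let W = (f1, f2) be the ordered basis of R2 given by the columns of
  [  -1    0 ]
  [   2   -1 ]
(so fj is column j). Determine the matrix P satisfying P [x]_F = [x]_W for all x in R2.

Let M have columns uj and N have columns fj. Then for every x, N [x]_W = x = M [x]_F, so P = N^(-1) M.
Since det N = 1, N^(-1) has integer entries; multiplying gives P = [[2, 1], [-1, 1]].

[[2, 1], [-1, 1]]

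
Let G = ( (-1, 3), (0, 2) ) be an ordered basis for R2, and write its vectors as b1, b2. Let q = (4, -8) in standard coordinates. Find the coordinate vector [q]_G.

[q]_G is the unique c with M c = q, where M has columns b1, b2.
System: -c_1 + 0c_2 = 4, 3c_1 + 2c_2 = -8; solving gives c_1 = -4, c_2 = 2.
Check: -4b1 + 2b2 = (4, -8).

(-4, 2)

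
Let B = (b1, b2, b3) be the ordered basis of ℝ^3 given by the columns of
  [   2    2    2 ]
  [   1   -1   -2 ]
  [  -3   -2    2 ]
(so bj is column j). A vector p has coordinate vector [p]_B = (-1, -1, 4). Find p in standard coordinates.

By definition p = -b1 - b2 + 4b3.
Summing componentwise gives (4, -8, 13).

(4, -8, 13)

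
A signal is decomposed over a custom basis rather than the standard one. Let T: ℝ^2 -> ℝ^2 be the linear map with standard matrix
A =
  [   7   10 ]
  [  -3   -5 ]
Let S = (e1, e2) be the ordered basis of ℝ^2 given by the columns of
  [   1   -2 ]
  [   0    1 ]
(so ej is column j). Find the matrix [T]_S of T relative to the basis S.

[[1, -2], [-3, 1]]

With P the matrix whose columns are e1, e2, [T]_S = P^(-1) A P.
Column by column: T(e1) = A e1 = <7, -3>; its S-coordinates <1, -3> give column 1.
Continuing for each basis vector yields [T]_S = [[1, -2], [-3, 1]].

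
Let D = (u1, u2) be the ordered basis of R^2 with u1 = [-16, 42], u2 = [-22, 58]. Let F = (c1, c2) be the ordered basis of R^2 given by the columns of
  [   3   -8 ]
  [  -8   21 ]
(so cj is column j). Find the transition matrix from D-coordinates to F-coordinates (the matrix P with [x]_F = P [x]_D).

[[0, -2], [2, 2]]

Let M have columns uj and N have columns cj. Then for every x, N [x]_F = x = M [x]_D, so P = N^(-1) M.
Since det N = -1, N^(-1) has integer entries; multiplying gives P = [[0, -2], [2, 2]].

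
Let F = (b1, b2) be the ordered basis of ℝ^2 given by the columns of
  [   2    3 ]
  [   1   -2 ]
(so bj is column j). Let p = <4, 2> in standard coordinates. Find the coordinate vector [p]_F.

[p]_F is the unique c with M c = p, where M has columns b1, b2.
System: 2c_1 + 3c_2 = 4, c_1 - 2c_2 = 2; solving gives c_1 = 2, c_2 = 0.
Check: 2b1 + 0·b2 = <4, 2>.

<2, 0>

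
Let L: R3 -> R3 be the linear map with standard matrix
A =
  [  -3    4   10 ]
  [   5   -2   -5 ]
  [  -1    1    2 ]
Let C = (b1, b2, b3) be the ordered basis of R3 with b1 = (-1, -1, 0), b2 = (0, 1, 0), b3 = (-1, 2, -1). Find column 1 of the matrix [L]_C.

(1, -2, 0)

Compute L(b1) = A b1 = (-1, -3, 0) in standard coordinates.
Then write this in C-coordinates: solve for y in y_1 b1 + ... + y_3 b3 = (-1, -3, 0).
This gives y = (1, -2, 0), which is column 1 of [L]_C.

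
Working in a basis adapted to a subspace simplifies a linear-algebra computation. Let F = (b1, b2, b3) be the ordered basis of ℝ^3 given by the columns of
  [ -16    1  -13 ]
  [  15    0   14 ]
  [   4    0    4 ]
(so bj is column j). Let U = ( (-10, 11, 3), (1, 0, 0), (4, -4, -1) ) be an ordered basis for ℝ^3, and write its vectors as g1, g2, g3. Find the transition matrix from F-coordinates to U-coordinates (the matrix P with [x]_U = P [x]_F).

Column j of P is [bj]_U, since P maps F-coordinates to U-coordinates.
Expressing b1 in U: b1 = g1 - 2g2 - g3, so column 1 of P is (1, -2, -1).
Doing the same for each bj gives P = [[1, 0, 2], [-2, 1, -1], [-1, 0, 2]].

[[1, 0, 2], [-2, 1, -1], [-1, 0, 2]]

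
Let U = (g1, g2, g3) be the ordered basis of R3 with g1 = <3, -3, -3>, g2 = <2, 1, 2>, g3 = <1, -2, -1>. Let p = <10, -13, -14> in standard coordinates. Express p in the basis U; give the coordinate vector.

We seek scalars with c_1 g1 + ... + c_3 g3 = p; equivalently solve M c = p where the columns of M are g1, ..., g3.
Solving this 3x3 system gives c = (4, -1, 0).
Check: 4g1 - g2 + 0·g3 = <10, -13, -14>.

<4, -1, 0>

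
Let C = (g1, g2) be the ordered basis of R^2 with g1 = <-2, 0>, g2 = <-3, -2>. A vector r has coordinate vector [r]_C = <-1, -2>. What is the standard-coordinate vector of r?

<8, 4>

By definition r = -g1 - 2g2.
Summing componentwise gives <8, 4>.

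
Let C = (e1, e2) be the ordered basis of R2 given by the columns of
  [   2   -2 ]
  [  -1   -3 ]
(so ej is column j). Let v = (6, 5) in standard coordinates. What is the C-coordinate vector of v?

Write v = c_1 e1 + c_2 e2 and solve for the c_i.
System: 2c_1 - 2c_2 = 6, -c_1 - 3c_2 = 5; solving gives c_1 = 1, c_2 = -2.
Check: e1 - 2e2 = (6, 5).

(1, -2)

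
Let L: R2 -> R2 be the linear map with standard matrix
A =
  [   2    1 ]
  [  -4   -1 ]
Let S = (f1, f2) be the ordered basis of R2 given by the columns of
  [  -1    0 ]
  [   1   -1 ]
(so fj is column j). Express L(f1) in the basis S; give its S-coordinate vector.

Column 1 of [L]_S is the S-coordinate vector of L(f1).
In standard coordinates L(f1) = A f1 = [-1, 3].
Converting to S: [-1, 3] = f1 - 2f2, so the coordinate vector is [1, -2].

[1, -2]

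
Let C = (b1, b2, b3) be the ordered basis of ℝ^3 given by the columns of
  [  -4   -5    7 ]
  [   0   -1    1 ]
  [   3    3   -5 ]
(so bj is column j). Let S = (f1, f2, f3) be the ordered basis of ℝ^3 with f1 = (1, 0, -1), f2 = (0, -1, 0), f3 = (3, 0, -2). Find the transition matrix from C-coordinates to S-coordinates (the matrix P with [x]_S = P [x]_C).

Take x = bj: its C-coordinates are the j-th standard unit vector, so P e_j — column j of P — equals [bj]_S.
b1 = -f1 + 0·f2 - f3, giving column 1 = (-1, 0, -1); repeating for each j gives P = [[-1, 1, 1], [0, 1, -1], [-1, -2, 2]].

[[-1, 1, 1], [0, 1, -1], [-1, -2, 2]]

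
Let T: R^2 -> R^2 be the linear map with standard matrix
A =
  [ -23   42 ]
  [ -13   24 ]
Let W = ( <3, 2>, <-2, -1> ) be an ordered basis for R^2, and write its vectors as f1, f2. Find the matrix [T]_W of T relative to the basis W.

The j-th column of [T]_W is [T(fj)]_W.
T(f1) = A f1 = <15, 9> = 3f1 - 3f2, so column 1 is <3, -3>.
Repeating for f2 and assembling the columns gives [[3, 0], [-3, -2]].

[[3, 0], [-3, -2]]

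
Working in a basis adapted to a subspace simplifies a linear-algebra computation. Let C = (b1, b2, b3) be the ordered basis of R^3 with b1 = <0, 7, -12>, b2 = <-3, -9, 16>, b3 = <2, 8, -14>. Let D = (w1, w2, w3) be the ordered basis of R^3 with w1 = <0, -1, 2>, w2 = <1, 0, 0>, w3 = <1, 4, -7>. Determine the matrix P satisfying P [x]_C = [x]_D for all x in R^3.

[[1, 1, 0], [-2, -1, 0], [2, -2, 2]]

Let M have columns bj and N have columns wj. Then for every x, N [x]_D = x = M [x]_C, so P = N^(-1) M.
Since det N = 1, N^(-1) has integer entries; multiplying gives P = [[1, 1, 0], [-2, -1, 0], [2, -2, 2]].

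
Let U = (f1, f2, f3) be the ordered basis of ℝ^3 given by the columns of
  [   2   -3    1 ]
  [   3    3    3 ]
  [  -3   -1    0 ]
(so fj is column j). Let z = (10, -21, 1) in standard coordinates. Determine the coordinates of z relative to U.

Write z = c_1 f1 + ... + c_3 f3 and solve for the c_i.
Solving this 3x3 system gives c = (1, -4, -4).
Check: f1 - 4f2 - 4f3 = (10, -21, 1).

(1, -4, -4)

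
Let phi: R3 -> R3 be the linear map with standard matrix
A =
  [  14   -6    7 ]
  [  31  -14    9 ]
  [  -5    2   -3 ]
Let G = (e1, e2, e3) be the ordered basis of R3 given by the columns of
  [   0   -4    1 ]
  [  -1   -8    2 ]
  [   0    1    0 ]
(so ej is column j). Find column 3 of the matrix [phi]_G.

Column 3 of [phi]_G is the G-coordinate vector of phi(e3).
In standard coordinates phi(e3) = A e3 = (2, 3, -1).
Converting to G: (2, 3, -1) = e1 - e2 - 2e3, so the coordinate vector is (1, -1, -2).

(1, -1, -2)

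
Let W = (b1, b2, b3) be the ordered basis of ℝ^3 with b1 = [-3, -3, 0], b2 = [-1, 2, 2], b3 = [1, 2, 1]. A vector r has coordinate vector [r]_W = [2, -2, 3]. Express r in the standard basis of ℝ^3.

By definition r = 2b1 - 2b2 + 3b3.
Summing componentwise gives [-1, -4, -1].

[-1, -4, -1]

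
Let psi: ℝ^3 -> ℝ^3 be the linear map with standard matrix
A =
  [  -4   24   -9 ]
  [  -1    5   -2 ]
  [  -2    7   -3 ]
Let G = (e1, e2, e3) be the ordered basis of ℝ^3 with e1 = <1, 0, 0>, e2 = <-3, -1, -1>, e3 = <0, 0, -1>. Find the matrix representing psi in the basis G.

[[-1, -3, 3], [1, 0, -2], [1, -2, -1]]

Let P have columns e1, ..., e3. Then [psi]_G = P^(-1) A P.
Here det P = 1, so P^(-1) is integer; computing A P first and then P^(-1)(A P) gives [[-1, -3, 3], [1, 0, -2], [1, -2, -1]].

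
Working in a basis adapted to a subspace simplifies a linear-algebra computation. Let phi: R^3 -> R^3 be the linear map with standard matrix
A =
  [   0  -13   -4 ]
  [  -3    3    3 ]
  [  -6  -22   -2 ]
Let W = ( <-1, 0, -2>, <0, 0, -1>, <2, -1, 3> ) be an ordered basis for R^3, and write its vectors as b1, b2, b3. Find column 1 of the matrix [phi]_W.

Column 1 of [phi]_W is the W-coordinate vector of phi(b1).
In standard coordinates phi(b1) = A b1 = <8, -3, 10>.
Converting to W: <8, -3, 10> = -2b1 + 3b2 + 3b3, so the coordinate vector is <-2, 3, 3>.

<-2, 3, 3>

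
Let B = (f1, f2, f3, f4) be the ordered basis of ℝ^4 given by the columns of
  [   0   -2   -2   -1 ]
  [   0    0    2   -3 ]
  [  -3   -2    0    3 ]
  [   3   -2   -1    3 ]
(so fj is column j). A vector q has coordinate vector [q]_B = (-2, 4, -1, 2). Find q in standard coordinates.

The coordinates say q = -2f1 + 4f2 - f3 + 2f4; adding the scaled basis vectors gives (-8, -8, 4, -7).

(-8, -8, 4, -7)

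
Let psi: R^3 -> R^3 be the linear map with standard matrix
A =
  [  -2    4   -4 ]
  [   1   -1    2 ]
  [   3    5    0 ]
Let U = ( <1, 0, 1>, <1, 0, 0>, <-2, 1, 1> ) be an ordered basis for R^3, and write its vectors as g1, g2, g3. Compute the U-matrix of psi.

With P the matrix whose columns are g1, ..., g3, [psi]_U = P^(-1) A P.
Column by column: psi(g1) = A g1 = <-6, 3, 3>; its U-coordinates <0, 0, 3> give column 1.
Continuing for each basis vector yields [psi]_U = [[0, 2, 0], [0, -2, 2], [3, 1, -1]].

[[0, 2, 0], [0, -2, 2], [3, 1, -1]]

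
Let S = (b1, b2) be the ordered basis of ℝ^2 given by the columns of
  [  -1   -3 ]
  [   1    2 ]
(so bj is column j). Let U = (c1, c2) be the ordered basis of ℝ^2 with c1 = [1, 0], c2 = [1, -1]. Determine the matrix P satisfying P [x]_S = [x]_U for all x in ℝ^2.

[[0, -1], [-1, -2]]

Let M have columns bj and N have columns cj. Then for every x, N [x]_U = x = M [x]_S, so P = N^(-1) M.
Since det N = -1, N^(-1) has integer entries; multiplying gives P = [[0, -1], [-1, -2]].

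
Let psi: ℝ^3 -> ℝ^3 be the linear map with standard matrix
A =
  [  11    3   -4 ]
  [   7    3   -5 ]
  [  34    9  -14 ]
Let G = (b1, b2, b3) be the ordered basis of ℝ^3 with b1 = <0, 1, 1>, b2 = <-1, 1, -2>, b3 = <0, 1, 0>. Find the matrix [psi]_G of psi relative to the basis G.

[[-3, 3, 3], [1, 0, -3], [0, 3, 3]]

The j-th column of [psi]_G is [psi(bj)]_G.
psi(b1) = A b1 = <-1, -2, -5> = -3b1 + b2 + 0·b3, so column 1 is <-3, 1, 0>.
Repeating for b2, b3 and assembling the columns gives [[-3, 3, 3], [1, 0, -3], [0, 3, 3]].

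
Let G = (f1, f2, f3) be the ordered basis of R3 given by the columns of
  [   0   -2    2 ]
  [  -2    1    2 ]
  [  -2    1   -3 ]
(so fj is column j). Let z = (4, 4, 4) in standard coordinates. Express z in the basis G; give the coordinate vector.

(-3, -2, 0)

We seek scalars with c_1 f1 + ... + c_3 f3 = z; equivalently solve M c = z where the columns of M are f1, ..., f3.
Gaussian elimination on [M | z] yields c = (-3, -2, 0).
Check: -3f1 - 2f2 + 0·f3 = (4, 4, 4).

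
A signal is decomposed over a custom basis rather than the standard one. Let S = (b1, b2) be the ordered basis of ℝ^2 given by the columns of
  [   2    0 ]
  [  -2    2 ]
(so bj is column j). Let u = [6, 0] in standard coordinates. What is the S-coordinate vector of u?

We seek scalars with c_1 b1 + c_2 b2 = u; equivalently solve M c = u where the columns of M are b1, b2.
System: 2c_1 + 0c_2 = 6, -2c_1 + 2c_2 = 0; solving gives c_1 = 3, c_2 = 3.
Check: 3b1 + 3b2 = [6, 0].

[3, 3]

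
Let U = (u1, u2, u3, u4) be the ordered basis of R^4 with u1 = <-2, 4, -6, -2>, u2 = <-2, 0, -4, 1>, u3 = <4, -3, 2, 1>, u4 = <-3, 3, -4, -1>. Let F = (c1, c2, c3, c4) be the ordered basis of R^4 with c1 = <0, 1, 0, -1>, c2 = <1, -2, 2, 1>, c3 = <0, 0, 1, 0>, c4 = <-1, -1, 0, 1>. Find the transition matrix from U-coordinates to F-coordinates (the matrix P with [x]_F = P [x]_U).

Take x = uj: its U-coordinates are the j-th standard unit vector, so P e_j — column j of P — equals [uj]_F.
u1 = 0·c1 - 2c2 - 2c3 + 0·c4, giving column 1 = <0, -2, -2, 0>; repeating for each j gives P = [[0, -1, -1, 0], [-2, -1, 2, -2], [-2, -2, -2, 0], [0, 1, -2, 1]].

[[0, -1, -1, 0], [-2, -1, 2, -2], [-2, -2, -2, 0], [0, 1, -2, 1]]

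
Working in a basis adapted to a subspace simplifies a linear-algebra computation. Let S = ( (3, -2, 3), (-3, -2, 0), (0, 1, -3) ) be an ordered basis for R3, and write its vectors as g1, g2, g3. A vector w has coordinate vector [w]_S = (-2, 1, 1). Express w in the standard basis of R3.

(-9, 3, -9)

w = M [w]_S, where M has columns g1, ..., g3.
Carrying out the matrix-vector product, w = (-9, 3, -9).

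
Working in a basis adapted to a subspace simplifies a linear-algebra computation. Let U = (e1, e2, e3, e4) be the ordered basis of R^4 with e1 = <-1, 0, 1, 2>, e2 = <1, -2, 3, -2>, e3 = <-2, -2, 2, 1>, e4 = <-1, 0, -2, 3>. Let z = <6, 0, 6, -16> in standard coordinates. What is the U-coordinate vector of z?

<-2, 0, 0, -4>

We seek scalars with c_1 e1 + ... + c_4 e4 = z; equivalently solve M c = z where the columns of M are e1, ..., e4.
Row-reducing the augmented matrix [M | z] gives c = (-2, 0, 0, -4).
Check: -2e1 + 0·e2 + 0·e3 - 4e4 = <6, 0, 6, -16>.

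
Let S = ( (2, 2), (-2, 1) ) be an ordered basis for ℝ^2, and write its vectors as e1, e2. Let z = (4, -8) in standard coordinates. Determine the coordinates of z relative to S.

Write z = c_1 e1 + c_2 e2 and solve for the c_i.
System: 2c_1 - 2c_2 = 4, 2c_1 + c_2 = -8; solving gives c_1 = -2, c_2 = -4.
Check: -2e1 - 4e2 = (4, -8).

(-2, -4)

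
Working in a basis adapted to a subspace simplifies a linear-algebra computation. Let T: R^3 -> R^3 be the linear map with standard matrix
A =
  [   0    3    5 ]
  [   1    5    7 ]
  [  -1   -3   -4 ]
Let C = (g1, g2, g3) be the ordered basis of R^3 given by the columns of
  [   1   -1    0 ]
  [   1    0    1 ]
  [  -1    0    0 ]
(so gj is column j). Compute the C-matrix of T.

The j-th column of [T]_C is [T(gj)]_C.
T(g1) = A g1 = (-2, -1, 0) = 0·g1 + 2g2 - g3, so column 1 is (0, 2, -1).
Repeating for g2, g3 and assembling the columns gives [[0, -1, 3], [2, -1, 0], [-1, 0, 2]].

[[0, -1, 3], [2, -1, 0], [-1, 0, 2]]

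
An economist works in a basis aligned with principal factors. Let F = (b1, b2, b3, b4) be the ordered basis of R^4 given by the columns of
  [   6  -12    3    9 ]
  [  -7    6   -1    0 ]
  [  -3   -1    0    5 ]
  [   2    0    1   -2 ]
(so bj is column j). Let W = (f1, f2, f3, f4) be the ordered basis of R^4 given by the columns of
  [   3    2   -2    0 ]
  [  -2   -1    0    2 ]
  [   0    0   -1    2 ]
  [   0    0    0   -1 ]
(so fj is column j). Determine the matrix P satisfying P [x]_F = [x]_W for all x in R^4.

[[2, -2, -1, 1], [-1, -2, 1, 2], [-1, 1, -2, -1], [-2, 0, -1, 2]]

Column j of P is [bj]_W, since P maps F-coordinates to W-coordinates.
Expressing b1 in W: b1 = 2f1 - f2 - f3 - 2f4, so column 1 of P is <2, -1, -1, -2>.
Doing the same for each bj gives P = [[2, -2, -1, 1], [-1, -2, 1, 2], [-1, 1, -2, -1], [-2, 0, -1, 2]].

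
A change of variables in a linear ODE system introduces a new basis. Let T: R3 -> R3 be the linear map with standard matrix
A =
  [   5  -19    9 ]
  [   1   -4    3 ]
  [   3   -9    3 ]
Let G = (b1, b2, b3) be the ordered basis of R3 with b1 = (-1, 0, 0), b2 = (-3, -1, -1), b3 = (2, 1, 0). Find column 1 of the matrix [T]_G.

(0, 3, 2)

Compute T(b1) = A b1 = (-5, -1, -3) in standard coordinates.
Then write this in G-coordinates: solve for y in y_1 b1 + ... + y_3 b3 = (-5, -1, -3).
This gives y = (0, 3, 2), which is column 1 of [T]_G.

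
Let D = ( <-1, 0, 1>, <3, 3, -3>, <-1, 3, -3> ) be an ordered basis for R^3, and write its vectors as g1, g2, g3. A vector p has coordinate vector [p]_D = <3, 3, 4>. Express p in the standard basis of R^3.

<2, 21, -18>

p = M [p]_D, where M has columns g1, ..., g3.
Carrying out the matrix-vector product, p = <2, 21, -18>.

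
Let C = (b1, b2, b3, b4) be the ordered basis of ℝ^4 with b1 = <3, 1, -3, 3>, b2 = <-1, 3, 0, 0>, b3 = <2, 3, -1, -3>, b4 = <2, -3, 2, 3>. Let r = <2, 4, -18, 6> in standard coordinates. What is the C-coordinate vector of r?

<4, -2, -2, -4>

Write r = c_1 b1 + ... + c_4 b4 and solve for the c_i.
Gaussian elimination on [M | r] yields c = (4, -2, -2, -4).
Check: 4b1 - 2b2 - 2b3 - 4b4 = <2, 4, -18, 6>.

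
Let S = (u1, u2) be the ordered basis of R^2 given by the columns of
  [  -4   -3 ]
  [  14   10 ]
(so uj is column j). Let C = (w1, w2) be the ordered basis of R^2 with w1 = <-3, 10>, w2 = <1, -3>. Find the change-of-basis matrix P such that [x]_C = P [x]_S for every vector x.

[[2, 1], [2, 0]]

Column j of P is [uj]_C, since P maps S-coordinates to C-coordinates.
Expressing u1 in C: u1 = 2w1 + 2w2, so column 1 of P is <2, 2>.
Doing the same for each uj gives P = [[2, 1], [2, 0]].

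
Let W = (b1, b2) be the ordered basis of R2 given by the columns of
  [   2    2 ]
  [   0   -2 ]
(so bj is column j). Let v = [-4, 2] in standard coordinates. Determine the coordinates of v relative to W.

[-1, -1]

[v]_W is the unique c with M c = v, where M has columns b1, b2.
System: 2c_1 + 2c_2 = -4, 0c_1 - 2c_2 = 2; solving gives c_1 = -1, c_2 = -1.
Check: -b1 - b2 = [-4, 2].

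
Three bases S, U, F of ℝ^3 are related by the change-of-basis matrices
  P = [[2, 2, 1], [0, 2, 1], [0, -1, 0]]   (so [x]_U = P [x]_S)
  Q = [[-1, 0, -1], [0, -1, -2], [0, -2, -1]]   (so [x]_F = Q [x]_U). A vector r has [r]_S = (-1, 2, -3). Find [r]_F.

(3, 3, 0)

First [r]_U = P [r]_S = (-1, 1, -2).
Then [r]_F = Q [r]_U = (3, 3, 0).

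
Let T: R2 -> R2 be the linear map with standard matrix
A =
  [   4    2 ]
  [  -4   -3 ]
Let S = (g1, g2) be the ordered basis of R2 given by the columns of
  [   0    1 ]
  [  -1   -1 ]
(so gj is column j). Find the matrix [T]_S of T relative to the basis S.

[[-1, -1], [-2, 2]]

The j-th column of [T]_S is [T(gj)]_S.
T(g1) = A g1 = (-2, 3) = -g1 - 2g2, so column 1 is (-1, -2).
Repeating for g2 and assembling the columns gives [[-1, -1], [-2, 2]].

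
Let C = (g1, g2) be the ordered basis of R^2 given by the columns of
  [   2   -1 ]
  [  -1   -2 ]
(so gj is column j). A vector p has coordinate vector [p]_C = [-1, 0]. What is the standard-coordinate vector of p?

The coordinates say p = -g1 + 0·g2; adding the scaled basis vectors gives [-2, 1].

[-2, 1]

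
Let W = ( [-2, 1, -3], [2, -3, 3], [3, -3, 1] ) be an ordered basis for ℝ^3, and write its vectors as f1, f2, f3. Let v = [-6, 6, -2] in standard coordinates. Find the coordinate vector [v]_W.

Write v = c_1 f1 + ... + c_3 f3 and solve for the c_i.
Solving this 3x3 system gives c = (0, 0, -2).
Check: 0·f1 + 0·f2 - 2f3 = [-6, 6, -2].

[0, 0, -2]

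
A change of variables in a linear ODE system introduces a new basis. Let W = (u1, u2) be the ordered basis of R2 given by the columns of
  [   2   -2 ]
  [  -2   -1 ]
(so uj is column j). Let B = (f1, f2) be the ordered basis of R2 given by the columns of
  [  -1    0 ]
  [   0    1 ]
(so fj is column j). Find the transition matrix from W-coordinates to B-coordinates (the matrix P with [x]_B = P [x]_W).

[[-2, 2], [-2, -1]]

Column j of P is [uj]_B, since P maps W-coordinates to B-coordinates.
Expressing u1 in B: u1 = -2f1 - 2f2, so column 1 of P is [-2, -2].
Doing the same for each uj gives P = [[-2, 2], [-2, -1]].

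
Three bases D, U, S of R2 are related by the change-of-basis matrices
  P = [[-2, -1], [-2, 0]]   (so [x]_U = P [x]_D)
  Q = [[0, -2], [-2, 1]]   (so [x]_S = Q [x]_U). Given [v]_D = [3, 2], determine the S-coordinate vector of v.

Apply P to get U-coordinates [-8, -6], then Q to get S-coordinates.
The result is [v]_S = [12, 10].

[12, 10]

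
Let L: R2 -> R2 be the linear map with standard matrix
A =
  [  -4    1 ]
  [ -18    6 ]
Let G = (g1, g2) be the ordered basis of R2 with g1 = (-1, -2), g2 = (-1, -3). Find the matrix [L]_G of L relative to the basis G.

[[0, -3], [-2, 2]]

With P the matrix whose columns are g1, g2, [L]_G = P^(-1) A P.
Column by column: L(g1) = A g1 = (2, 6); its G-coordinates (0, -2) give column 1.
Continuing for each basis vector yields [L]_G = [[0, -3], [-2, 2]].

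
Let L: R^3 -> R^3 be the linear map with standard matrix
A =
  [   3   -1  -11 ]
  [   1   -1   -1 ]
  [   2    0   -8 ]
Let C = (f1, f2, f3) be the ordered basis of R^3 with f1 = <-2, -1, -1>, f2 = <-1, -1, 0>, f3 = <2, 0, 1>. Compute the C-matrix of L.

The j-th column of [L]_C is [L(fj)]_C.
L(f1) = A f1 = <6, 0, 4> = -2f1 + 2f2 + 2f3, so column 1 is <-2, 2, 2>.
Repeating for f2, f3 and assembling the columns gives [[-2, 2, 2], [2, -2, -3], [2, 0, -2]].

[[-2, 2, 2], [2, -2, -3], [2, 0, -2]]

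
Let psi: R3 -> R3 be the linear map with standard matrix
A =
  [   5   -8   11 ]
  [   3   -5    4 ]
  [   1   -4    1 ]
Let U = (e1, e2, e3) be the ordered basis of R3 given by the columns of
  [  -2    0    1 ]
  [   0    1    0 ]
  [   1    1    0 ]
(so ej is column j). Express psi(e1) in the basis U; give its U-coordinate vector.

(1, -2, 3)

Column 1 of [psi]_U is the U-coordinate vector of psi(e1).
In standard coordinates psi(e1) = A e1 = (1, -2, -1).
Converting to U: (1, -2, -1) = e1 - 2e2 + 3e3, so the coordinate vector is (1, -2, 3).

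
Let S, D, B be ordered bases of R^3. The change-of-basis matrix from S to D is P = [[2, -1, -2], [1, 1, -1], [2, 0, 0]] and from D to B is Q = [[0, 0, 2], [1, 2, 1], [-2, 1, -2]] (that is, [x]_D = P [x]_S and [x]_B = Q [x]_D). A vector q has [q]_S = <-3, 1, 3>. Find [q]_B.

<-12, -29, 33>

First [q]_D = P [q]_S = <-13, -5, -6>.
Then [q]_B = Q [q]_D = <-12, -29, 33>.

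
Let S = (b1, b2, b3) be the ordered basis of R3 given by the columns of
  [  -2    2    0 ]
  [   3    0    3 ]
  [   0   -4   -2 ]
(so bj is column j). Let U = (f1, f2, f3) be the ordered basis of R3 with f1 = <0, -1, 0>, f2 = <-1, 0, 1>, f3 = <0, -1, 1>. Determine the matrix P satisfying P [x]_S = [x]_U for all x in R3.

[[-1, 2, -1], [2, -2, 0], [-2, -2, -2]]

Column j of P is [bj]_U, since P maps S-coordinates to U-coordinates.
Expressing b1 in U: b1 = -f1 + 2f2 - 2f3, so column 1 of P is <-1, 2, -2>.
Doing the same for each bj gives P = [[-1, 2, -1], [2, -2, 0], [-2, -2, -2]].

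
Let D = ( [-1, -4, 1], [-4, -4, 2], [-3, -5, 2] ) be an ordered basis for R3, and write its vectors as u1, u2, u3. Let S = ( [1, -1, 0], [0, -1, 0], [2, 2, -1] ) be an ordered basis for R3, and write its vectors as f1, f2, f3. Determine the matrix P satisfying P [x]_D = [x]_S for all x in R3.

Column j of P is [uj]_S, since P maps D-coordinates to S-coordinates.
Expressing u1 in S: u1 = f1 + f2 - f3, so column 1 of P is [1, 1, -1].
Doing the same for each uj gives P = [[1, 0, 1], [1, 0, 0], [-1, -2, -2]].

[[1, 0, 1], [1, 0, 0], [-1, -2, -2]]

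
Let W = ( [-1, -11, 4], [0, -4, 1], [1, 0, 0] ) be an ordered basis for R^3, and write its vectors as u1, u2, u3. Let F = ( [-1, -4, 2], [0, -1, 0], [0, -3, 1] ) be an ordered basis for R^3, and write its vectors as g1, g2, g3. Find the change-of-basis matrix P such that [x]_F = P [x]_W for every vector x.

[[1, 0, -1], [1, 1, -2], [2, 1, 2]]

Column j of P is [uj]_F, since P maps W-coordinates to F-coordinates.
Expressing u1 in F: u1 = g1 + g2 + 2g3, so column 1 of P is [1, 1, 2].
Doing the same for each uj gives P = [[1, 0, -1], [1, 1, -2], [2, 1, 2]].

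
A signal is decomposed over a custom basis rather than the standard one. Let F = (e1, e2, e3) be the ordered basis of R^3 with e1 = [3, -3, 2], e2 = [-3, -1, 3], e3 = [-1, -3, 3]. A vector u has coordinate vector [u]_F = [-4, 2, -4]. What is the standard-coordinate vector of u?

By definition u = -4e1 + 2e2 - 4e3.
Summing componentwise gives [-14, 22, -14].

[-14, 22, -14]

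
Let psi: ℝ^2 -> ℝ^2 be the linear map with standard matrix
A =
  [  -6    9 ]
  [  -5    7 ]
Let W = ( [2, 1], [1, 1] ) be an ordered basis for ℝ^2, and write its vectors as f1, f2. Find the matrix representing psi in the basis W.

[[0, 1], [-3, 1]]

With P the matrix whose columns are f1, f2, [psi]_W = P^(-1) A P.
Column by column: psi(f1) = A f1 = [-3, -3]; its W-coordinates [0, -3] give column 1.
Continuing for each basis vector yields [psi]_W = [[0, 1], [-3, 1]].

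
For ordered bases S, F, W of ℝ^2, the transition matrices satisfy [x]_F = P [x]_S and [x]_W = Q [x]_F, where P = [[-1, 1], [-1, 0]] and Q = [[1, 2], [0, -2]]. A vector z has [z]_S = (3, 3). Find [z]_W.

(-6, 6)

Composing the changes, [z]_W = Q P [z]_S.
Q P = [[-3, 1], [2, 0]]; applying this to (3, 3) gives (-6, 6).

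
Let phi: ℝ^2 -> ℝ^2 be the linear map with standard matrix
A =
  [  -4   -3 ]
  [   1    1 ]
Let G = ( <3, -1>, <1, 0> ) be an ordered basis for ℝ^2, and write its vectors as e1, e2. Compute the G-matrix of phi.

[[-2, -1], [-3, -1]]

Let P have columns e1, e2. Then [phi]_G = P^(-1) A P.
Here det P = 1, so P^(-1) is integer; computing A P first and then P^(-1)(A P) gives [[-2, -1], [-3, -1]].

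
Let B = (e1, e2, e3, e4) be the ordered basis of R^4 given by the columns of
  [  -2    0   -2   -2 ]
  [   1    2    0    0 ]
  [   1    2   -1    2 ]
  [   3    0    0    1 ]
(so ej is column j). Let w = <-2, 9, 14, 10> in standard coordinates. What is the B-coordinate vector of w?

[w]_B is the unique c with M c = w, where M has columns e1, ..., e4.
Row-reducing the augmented matrix [M | w] gives c = (3, 3, -3, 1).
Check: 3e1 + 3e2 - 3e3 + e4 = <-2, 9, 14, 10>.

<3, 3, -3, 1>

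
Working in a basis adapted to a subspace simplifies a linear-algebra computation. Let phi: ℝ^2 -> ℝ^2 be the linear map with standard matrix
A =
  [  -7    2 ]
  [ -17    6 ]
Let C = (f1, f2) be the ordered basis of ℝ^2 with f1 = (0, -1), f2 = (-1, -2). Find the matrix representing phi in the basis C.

[[2, 1], [2, -3]]

With P the matrix whose columns are f1, f2, [phi]_C = P^(-1) A P.
Column by column: phi(f1) = A f1 = (-2, -6); its C-coordinates (2, 2) give column 1.
Continuing for each basis vector yields [phi]_C = [[2, 1], [2, -3]].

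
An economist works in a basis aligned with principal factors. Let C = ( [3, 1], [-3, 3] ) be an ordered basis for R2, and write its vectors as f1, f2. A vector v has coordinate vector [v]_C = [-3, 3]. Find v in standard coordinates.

By definition v = -3f1 + 3f2.
Summing componentwise gives [-18, 6].

[-18, 6]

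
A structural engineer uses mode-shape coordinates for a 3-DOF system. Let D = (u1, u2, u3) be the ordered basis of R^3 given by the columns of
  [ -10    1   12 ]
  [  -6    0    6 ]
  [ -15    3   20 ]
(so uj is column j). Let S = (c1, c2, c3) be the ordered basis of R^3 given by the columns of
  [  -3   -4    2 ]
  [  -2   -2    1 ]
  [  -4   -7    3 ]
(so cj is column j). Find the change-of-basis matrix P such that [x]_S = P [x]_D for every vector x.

[[2, 1, 0], [1, -1, -2], [0, 0, 2]]

Column j of P is [uj]_S, since P maps D-coordinates to S-coordinates.
Expressing u1 in S: u1 = 2c1 + c2 + 0·c3, so column 1 of P is <2, 1, 0>.
Doing the same for each uj gives P = [[2, 1, 0], [1, -1, -2], [0, 0, 2]].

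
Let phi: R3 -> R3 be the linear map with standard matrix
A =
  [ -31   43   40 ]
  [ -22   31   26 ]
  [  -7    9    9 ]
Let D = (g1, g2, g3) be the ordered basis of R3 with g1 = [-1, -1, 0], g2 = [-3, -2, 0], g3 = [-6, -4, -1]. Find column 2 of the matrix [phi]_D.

[2, 3, -3]

Column 2 of [phi]_D is the D-coordinate vector of phi(g2).
In standard coordinates phi(g2) = A g2 = [7, 4, 3].
Converting to D: [7, 4, 3] = 2g1 + 3g2 - 3g3, so the coordinate vector is [2, 3, -3].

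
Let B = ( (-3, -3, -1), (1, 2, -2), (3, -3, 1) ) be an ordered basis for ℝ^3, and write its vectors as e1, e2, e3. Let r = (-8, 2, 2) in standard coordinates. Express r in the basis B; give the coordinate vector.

(0, -2, -2)

We seek scalars with c_1 e1 + ... + c_3 e3 = r; equivalently solve M c = r where the columns of M are e1, ..., e3.
Solving this 3x3 system gives c = (0, -2, -2).
Check: 0·e1 - 2e2 - 2e3 = (-8, 2, 2).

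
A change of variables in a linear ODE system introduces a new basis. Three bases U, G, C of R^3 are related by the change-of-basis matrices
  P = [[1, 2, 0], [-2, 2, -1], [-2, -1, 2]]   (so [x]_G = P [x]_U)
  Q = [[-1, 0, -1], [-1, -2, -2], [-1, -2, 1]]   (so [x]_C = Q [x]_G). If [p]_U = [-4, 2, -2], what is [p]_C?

First [p]_G = P [p]_U = [0, 14, 2].
Then [p]_C = Q [p]_G = [-2, -32, -26].

[-2, -32, -26]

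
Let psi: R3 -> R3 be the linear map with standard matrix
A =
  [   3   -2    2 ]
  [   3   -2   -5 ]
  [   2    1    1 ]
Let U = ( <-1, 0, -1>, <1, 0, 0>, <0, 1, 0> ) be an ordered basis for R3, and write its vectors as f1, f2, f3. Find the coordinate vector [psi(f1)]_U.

Column 1 of [psi]_U is the U-coordinate vector of psi(f1).
In standard coordinates psi(f1) = A f1 = <-5, 2, -3>.
Converting to U: <-5, 2, -3> = 3f1 - 2f2 + 2f3, so the coordinate vector is <3, -2, 2>.

<3, -2, 2>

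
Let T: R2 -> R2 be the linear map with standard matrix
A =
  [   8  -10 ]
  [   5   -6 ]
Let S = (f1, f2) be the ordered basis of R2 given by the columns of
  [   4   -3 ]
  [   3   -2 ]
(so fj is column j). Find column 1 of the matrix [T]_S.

(2, 2)

Compute T(f1) = A f1 = (2, 2) in standard coordinates.
Then write this in S-coordinates: solve for y in y_1 f1 + y_2 f2 = (2, 2).
This gives y = (2, 2), which is column 1 of [T]_S.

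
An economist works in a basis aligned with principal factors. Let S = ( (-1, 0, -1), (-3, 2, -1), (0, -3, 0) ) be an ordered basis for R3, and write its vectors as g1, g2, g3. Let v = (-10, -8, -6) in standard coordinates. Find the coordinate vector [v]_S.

(4, 2, 4)

We seek scalars with c_1 g1 + ... + c_3 g3 = v; equivalently solve M c = v where the columns of M are g1, ..., g3.
Row-reducing the augmented matrix [M | v] gives c = (4, 2, 4).
Check: 4g1 + 2g2 + 4g3 = (-10, -8, -6).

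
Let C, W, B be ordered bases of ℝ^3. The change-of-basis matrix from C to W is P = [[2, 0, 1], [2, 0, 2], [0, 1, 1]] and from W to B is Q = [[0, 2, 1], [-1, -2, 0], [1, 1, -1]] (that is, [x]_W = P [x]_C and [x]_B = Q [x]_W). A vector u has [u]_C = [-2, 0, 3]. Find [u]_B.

[7, -3, -2]

Apply P to get W-coordinates [-1, 2, 3], then Q to get B-coordinates.
The result is [u]_B = [7, -3, -2].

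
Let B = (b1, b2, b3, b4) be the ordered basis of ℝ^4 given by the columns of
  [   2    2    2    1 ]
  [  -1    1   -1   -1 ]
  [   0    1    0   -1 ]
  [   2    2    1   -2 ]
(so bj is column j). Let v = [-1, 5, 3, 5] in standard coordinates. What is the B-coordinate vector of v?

[1, 2, -3, -1]

[v]_B is the unique c with M c = v, where M has columns b1, ..., b4.
Gaussian elimination on [M | v] yields c = (1, 2, -3, -1).
Check: b1 + 2b2 - 3b3 - b4 = [-1, 5, 3, 5].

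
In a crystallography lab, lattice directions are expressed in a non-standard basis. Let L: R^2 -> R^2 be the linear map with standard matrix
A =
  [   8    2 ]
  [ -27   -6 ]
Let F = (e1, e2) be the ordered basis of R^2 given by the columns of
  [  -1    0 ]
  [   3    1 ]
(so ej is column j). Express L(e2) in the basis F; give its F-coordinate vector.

(-2, 0)

Compute L(e2) = A e2 = (2, -6) in standard coordinates.
Then write this in F-coordinates: solve for y in y_1 e1 + y_2 e2 = (2, -6).
This gives y = (-2, 0), which is column 2 of [L]_F.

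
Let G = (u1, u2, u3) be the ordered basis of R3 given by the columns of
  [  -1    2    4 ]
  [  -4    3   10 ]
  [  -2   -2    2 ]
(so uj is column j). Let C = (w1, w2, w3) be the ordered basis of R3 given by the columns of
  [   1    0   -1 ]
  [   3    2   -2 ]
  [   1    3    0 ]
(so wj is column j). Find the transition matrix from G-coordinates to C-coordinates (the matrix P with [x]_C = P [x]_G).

Let M have columns uj and N have columns wj. Then for every x, N [x]_C = x = M [x]_G, so P = N^(-1) M.
Since det N = -1, N^(-1) has integer entries; multiplying gives P = [[-2, 1, 2], [0, -1, 0], [-1, -1, -2]].

[[-2, 1, 2], [0, -1, 0], [-1, -1, -2]]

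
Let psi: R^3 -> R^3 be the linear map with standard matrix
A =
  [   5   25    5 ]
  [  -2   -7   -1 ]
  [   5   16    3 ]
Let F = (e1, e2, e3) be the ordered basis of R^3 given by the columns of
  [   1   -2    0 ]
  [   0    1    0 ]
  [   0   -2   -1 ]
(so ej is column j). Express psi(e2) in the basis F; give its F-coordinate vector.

[3, -1, 2]

Column 2 of [psi]_F is the F-coordinate vector of psi(e2).
In standard coordinates psi(e2) = A e2 = [5, -1, 0].
Converting to F: [5, -1, 0] = 3e1 - e2 + 2e3, so the coordinate vector is [3, -1, 2].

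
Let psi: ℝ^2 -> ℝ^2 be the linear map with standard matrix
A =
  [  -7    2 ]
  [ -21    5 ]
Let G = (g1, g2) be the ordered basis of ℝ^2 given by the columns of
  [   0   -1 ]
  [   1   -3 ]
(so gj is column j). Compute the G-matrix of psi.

[[-1, 3], [-2, -1]]

With P the matrix whose columns are g1, g2, [psi]_G = P^(-1) A P.
Column by column: psi(g1) = A g1 = (2, 5); its G-coordinates (-1, -2) give column 1.
Continuing for each basis vector yields [psi]_G = [[-1, 3], [-2, -1]].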